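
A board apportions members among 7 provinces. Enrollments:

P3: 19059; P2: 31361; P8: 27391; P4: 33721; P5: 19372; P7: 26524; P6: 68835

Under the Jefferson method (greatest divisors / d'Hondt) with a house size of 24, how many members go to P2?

3

Standard divisor 226263/24 ≈ 9427.625; standard quotas: P3 2.022, P2 3.327, P8 2.905, P4 3.577, P5 2.055, P7 2.813, P6 7.301.
Rounding down gives 2, 3, 2, 3, 2, 2, 7 = 21 seats, so the divisor must be adjusted.
With modified divisor 8500: modified quotas P3 2.242, P2 3.690, P8 3.222, P4 3.967, P5 2.279, P7 3.120, P6 8.098.
Rounding down: P3 2, P2 3, P8 3, P4 3, P5 2, P7 3, P6 8 (total 24).
P2 receives 3.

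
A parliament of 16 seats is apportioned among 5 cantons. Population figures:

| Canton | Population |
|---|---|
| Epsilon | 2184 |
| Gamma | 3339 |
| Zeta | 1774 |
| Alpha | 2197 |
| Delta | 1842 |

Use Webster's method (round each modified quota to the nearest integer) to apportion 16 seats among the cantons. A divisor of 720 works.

Epsilon: 3, Gamma: 5, Zeta: 2, Alpha: 3, Delta: 3

With modified divisor 720: modified quotas Epsilon 3.033, Gamma 4.638, Zeta 2.464, Alpha 3.051, Delta 2.558.
Rounding to the nearest integer: Epsilon 3, Gamma 5, Zeta 2, Alpha 3, Delta 3 (total 16).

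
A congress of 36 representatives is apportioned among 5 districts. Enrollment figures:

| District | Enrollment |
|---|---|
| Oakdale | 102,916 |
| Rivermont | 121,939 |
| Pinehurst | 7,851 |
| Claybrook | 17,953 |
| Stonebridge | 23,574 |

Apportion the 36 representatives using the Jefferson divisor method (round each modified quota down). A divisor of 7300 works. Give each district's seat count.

Oakdale: 14, Rivermont: 16, Pinehurst: 1, Claybrook: 2, Stonebridge: 3

With modified divisor 7300: modified quotas Oakdale 14.098, Rivermont 16.704, Pinehurst 1.075, Claybrook 2.459, Stonebridge 3.229.
Rounding down: Oakdale 14, Rivermont 16, Pinehurst 1, Claybrook 2, Stonebridge 3 (total 36).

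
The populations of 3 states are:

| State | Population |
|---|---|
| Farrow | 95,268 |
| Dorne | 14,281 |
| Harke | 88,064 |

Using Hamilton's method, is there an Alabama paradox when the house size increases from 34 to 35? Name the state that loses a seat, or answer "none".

Dorne

At 34 seats: Farrow 16, Dorne 3, Harke 15.
At 35 seats: Farrow 17, Dorne 2, Harke 16.
Dorne drops from 3 to 2.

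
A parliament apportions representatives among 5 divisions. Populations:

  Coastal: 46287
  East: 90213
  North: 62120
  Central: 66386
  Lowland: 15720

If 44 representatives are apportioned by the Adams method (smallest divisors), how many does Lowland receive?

Standard divisor 280726/44 ≈ 6380.136; standard quotas: Coastal 7.255, East 14.140, North 9.736, Central 10.405, Lowland 2.464.
Rounding up gives 8, 15, 10, 11, 3 = 47 seats, so the divisor must be adjusted.
With modified divisor 6800: modified quotas Coastal 6.807, East 13.267, North 9.135, Central 9.763, Lowland 2.312.
Rounding up: Coastal 7, East 14, North 10, Central 10, Lowland 3 (total 44).
Lowland receives 3.

3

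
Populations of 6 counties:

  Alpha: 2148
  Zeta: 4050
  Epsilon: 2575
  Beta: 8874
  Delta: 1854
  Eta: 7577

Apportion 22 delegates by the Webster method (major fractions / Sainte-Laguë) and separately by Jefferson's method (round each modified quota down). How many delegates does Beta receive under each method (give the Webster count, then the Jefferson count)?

Webster: Alpha 2, Zeta 3, Epsilon 2, Beta 7, Delta 2, Eta 6.
Jefferson: Alpha 1, Zeta 3, Epsilon 2, Beta 8, Delta 1, Eta 7.
Beta gets 7 under Webster and 8 under Jefferson.

7 and 8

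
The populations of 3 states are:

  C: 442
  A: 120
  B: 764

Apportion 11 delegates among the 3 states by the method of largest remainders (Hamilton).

C 4; A 1; B 6

Total 1326; standard divisor 1326/11 ≈ 120.545.
Standard quotas: C 3.667, A 0.995, B 6.338.
Lower quotas: C 3, A 0, B 6 (sum 9, leaving 2 seats).
Remainders in descending order: A 0.995, C 0.667, B 0.338.
Largest remainders: A, C receive the extra seats.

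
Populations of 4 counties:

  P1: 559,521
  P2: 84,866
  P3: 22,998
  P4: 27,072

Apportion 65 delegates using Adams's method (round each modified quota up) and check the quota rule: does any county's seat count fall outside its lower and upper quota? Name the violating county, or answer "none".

Standard quotas: P1 52.370, P2 7.943, P3 2.153, P4 2.534.
Adams allocation: P1 51, P2 8, P3 3, P4 3.
P1 has quota 52.370 (lower 52, upper 53) but receives 51 — outside the quota interval.

P1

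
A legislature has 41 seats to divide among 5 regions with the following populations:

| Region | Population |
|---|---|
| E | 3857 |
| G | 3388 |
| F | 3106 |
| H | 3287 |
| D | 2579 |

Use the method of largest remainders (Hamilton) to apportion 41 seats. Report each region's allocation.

E 10; G 9; F 8; H 8; D 6

Total 16217; standard divisor 16217/41 ≈ 395.537.
Standard quotas: E 9.751, G 8.566, F 7.853, H 8.310, D 6.520.
Lower quotas: E 9, G 8, F 7, H 8, D 6 (sum 38, leaving 3 seats).
Remainders in descending order: F 0.853, E 0.751, G 0.566, D 0.520, H 0.310.
The surplus seats go to F, E, G.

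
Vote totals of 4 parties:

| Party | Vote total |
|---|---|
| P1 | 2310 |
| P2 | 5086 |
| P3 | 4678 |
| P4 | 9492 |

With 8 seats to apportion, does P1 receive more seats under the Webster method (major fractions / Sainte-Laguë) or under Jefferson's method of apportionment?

Webster: P1 1, P2 2, P3 2, P4 3.
Jefferson: P1 0, P2 2, P3 2, P4 4.
P1 gets 1 under Webster and 0 under Jefferson.

Webster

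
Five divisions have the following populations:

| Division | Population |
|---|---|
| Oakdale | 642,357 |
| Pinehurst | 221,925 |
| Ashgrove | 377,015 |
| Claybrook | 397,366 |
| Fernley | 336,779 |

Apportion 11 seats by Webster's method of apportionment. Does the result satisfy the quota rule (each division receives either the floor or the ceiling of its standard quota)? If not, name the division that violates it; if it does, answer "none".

Standard quotas: Oakdale 3.577, Pinehurst 1.236, Ashgrove 2.099, Claybrook 2.213, Fernley 1.875.
Webster allocation: Oakdale 4, Pinehurst 1, Ashgrove 2, Claybrook 2, Fernley 2.
Every allocation lies between the lower and upper quota.

none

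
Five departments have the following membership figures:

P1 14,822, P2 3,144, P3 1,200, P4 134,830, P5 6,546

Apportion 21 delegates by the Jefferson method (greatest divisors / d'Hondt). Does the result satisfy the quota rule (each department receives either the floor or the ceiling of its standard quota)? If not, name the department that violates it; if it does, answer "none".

Standard quotas: P1 1.939, P2 0.411, P3 0.157, P4 17.637, P5 0.856.
Jefferson allocation: P1 2, P2 0, P3 0, P4 19, P5 0.
P4 has quota 17.637 (lower 17, upper 18) but receives 19 — outside the quota interval.

P4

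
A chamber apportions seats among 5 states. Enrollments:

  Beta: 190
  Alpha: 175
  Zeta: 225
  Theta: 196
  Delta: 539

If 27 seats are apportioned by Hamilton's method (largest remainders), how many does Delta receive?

The standard divisor is 1325/27 ≈ 49.074.
Standard quotas: Beta 3.872, Alpha 3.566, Zeta 4.585, Theta 3.994, Delta 10.983.
Lower quotas: Beta 3, Alpha 3, Zeta 4, Theta 3, Delta 10 (sum 23, leaving 4 seats).
Remainders in descending order: Theta 0.994, Delta 0.983, Beta 0.872, Zeta 0.585, Alpha 0.566.
Largest remainders: Theta, Delta, Beta, Zeta receive the extra seats.
Delta receives 11.

11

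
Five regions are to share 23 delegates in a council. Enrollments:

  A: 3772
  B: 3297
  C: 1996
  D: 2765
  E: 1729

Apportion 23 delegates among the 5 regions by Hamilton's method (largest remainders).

Standard divisor: 13559 ÷ 23 ≈ 589.522.
Standard quotas: A 6.398, B 5.593, C 3.386, D 4.690, E 2.933.
Lower quotas: A 6, B 5, C 3, D 4, E 2 (sum 20, leaving 3 seats).
Remainders in descending order: E 0.933, D 0.690, B 0.593, A 0.398, C 0.386.
The surplus seats go to E, D, B.

A 6, B 6, C 3, D 5, E 3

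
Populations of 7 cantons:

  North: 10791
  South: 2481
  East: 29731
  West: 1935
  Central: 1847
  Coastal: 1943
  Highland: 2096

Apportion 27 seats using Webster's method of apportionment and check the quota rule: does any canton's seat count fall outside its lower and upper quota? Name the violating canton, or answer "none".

none

Standard quotas: North 5.733, South 1.318, East 15.794, West 1.028, Central 0.981, Coastal 1.032, Highland 1.113.
Webster allocation: North 6, South 1, East 16, West 1, Central 1, Coastal 1, Highland 1.
Every allocation lies between the lower and upper quota.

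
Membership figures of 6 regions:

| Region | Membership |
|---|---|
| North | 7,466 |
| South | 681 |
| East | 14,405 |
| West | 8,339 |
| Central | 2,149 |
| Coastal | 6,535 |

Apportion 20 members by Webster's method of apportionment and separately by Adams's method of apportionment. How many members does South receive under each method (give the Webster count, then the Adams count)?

Webster: North 4, South 0, East 8, West 4, Central 1, Coastal 3.
Adams: North 4, South 1, East 7, West 4, Central 1, Coastal 3.
South gets 0 under Webster and 1 under Adams.

0 and 1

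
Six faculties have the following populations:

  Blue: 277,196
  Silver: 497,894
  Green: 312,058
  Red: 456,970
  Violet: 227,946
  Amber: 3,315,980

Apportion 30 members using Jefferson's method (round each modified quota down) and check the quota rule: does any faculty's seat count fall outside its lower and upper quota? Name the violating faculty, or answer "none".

Standard quotas: Blue 1.634, Silver 2.936, Green 1.840, Red 2.694, Violet 1.344, Amber 19.552.
Jefferson allocation: Blue 1, Silver 3, Green 2, Red 2, Violet 1, Amber 21.
Amber has quota 19.552 (lower 19, upper 20) but receives 21 — outside the quota interval.

Amber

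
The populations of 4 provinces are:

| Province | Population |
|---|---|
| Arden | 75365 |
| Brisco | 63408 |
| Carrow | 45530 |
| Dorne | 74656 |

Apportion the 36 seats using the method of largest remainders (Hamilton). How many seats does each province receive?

Total 258959; standard divisor 258959/36 ≈ 7193.306.
Standard quotas: Arden 10.4771, Brisco 8.8149, Carrow 6.3295, Dorne 10.3785.
Lower quotas: Arden 10, Brisco 8, Carrow 6, Dorne 10 (sum 34, leaving 2 seats).
Remainders in descending order: Brisco 0.8149, Arden 0.4771, Dorne 0.3785, Carrow 0.3295.
Largest remainders: Brisco, Arden receive the extra seats.

Arden=11; Brisco=9; Carrow=6; Dorne=10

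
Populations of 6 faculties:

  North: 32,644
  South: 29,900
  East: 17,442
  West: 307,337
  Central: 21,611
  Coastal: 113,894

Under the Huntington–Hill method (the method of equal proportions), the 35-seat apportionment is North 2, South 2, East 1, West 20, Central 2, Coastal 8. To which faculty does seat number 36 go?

West

Priority for the next seat is population ÷ (√(s·(s+1))).
Priorities: North 13326.857, South 12206.624, East 12333.356, West 14996.510, Central 8822.654, Coastal 13422.537.
Highest priority: West.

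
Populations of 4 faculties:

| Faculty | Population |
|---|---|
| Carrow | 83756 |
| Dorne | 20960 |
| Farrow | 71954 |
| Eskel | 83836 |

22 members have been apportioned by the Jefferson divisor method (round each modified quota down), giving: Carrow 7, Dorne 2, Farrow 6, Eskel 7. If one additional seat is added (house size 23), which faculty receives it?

Eskel

Priority for the next seat is population ÷ (current seats + 1).
Priorities: Carrow 10469.500, Dorne 6986.667, Farrow 10279.143, Eskel 10479.500.
Highest priority: Eskel.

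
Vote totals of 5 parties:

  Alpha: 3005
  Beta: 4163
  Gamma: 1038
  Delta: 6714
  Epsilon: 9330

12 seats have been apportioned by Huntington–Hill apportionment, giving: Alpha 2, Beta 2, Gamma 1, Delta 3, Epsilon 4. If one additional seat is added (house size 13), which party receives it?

Epsilon

Priority for the next seat is population ÷ (√(s·(s+1))).
Priorities: Alpha 1226.786, Beta 1699.538, Gamma 733.977, Delta 1938.165, Epsilon 2086.251.
Highest priority: Epsilon.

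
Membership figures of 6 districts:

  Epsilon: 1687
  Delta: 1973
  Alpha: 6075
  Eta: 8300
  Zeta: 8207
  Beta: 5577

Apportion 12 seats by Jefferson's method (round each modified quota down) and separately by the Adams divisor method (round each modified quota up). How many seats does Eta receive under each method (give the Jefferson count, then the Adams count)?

4 and 3

Jefferson: Epsilon 0, Delta 0, Alpha 2, Eta 4, Zeta 4, Beta 2.
Adams: Epsilon 1, Delta 1, Alpha 2, Eta 3, Zeta 3, Beta 2.
Eta gets 4 under Jefferson and 3 under Adams.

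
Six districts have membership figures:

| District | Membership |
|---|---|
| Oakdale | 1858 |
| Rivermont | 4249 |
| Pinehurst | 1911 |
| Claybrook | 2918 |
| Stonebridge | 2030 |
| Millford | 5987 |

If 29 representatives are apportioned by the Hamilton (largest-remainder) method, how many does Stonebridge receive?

3

Total 18953; standard divisor 18953/29 ≈ 653.552.
Standard quotas: Oakdale 2.8429, Rivermont 6.5014, Pinehurst 2.9240, Claybrook 4.4648, Stonebridge 3.1061, Millford 9.1607.
Lower quotas: Oakdale 2, Rivermont 6, Pinehurst 2, Claybrook 4, Stonebridge 3, Millford 9 (sum 26, leaving 3 seats).
Remainders in descending order: Pinehurst 0.9240, Oakdale 0.8429, Rivermont 0.5014, Claybrook 0.4648, Millford 0.1607, Stonebridge 0.1061.
The surplus seats go to Pinehurst, Oakdale, Rivermont.
Stonebridge receives 3.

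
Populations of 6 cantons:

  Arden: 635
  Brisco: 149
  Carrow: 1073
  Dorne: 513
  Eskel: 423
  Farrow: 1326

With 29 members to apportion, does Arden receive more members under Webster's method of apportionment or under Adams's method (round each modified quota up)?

Webster: Arden 4, Brisco 1, Carrow 8, Dorne 4, Eskel 3, Farrow 9.
Adams: Arden 5, Brisco 1, Carrow 7, Dorne 4, Eskel 3, Farrow 9.
Arden gets 4 under Webster and 5 under Adams.

Adams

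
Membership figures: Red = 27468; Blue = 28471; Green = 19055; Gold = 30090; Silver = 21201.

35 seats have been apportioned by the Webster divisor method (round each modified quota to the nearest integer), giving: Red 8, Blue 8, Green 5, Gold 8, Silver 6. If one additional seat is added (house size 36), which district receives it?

Priority for the next seat is population ÷ (current seats + 0.5).
Priorities: Red 3231.529, Blue 3349.529, Green 3464.545, Gold 3540.000, Silver 3261.692.
Highest priority: Gold.

Gold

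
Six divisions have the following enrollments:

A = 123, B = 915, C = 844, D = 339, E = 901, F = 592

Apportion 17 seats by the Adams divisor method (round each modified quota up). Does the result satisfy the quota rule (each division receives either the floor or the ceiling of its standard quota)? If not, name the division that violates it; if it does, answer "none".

Standard quotas: A 0.563, B 4.188, C 3.863, D 1.552, E 4.124, F 2.710.
Adams allocation: A 1, B 4, C 3, D 2, E 4, F 3.
Every allocation lies between the lower and upper quota.

none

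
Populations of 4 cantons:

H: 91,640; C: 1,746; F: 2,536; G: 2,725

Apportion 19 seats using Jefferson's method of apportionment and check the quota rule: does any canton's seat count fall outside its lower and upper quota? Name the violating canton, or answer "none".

H

Standard quotas: H 17.650, C 0.336, F 0.488, G 0.525.
Jefferson allocation: H 19, C 0, F 0, G 0.
H has quota 17.650 (lower 17, upper 18) but receives 19 — outside the quota interval.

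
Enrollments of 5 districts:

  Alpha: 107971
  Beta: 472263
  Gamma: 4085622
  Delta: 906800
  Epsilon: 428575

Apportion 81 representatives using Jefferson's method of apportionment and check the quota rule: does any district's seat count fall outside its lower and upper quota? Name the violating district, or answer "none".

Gamma

Standard quotas: Alpha 1.457, Beta 6.374, Gamma 55.145, Delta 12.239, Epsilon 5.785.
Jefferson allocation: Alpha 1, Beta 6, Gamma 57, Delta 12, Epsilon 5.
Gamma has quota 55.145 (lower 55, upper 56) but receives 57 — outside the quota interval.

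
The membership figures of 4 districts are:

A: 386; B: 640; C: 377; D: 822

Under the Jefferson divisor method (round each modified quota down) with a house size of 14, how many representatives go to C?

Standard divisor 2225/14 ≈ 158.929; standard quotas: A 2.429, B 4.027, C 2.372, D 5.172.
Rounding down gives 2, 4, 2, 5 = 13 seats, so the divisor must be adjusted.
With modified divisor 130: modified quotas A 2.969, B 4.923, C 2.900, D 6.323.
Rounding down: A 2, B 4, C 2, D 6 (total 14).
C receives 2.

2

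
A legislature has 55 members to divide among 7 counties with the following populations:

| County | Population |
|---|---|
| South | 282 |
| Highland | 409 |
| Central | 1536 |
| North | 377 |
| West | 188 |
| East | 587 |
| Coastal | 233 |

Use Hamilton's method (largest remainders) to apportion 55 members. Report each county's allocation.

South: 4; Highland: 6; Central: 23; North: 6; West: 3; East: 9; Coastal: 4

The standard divisor is 3612/55 ≈ 65.673.
Standard quotas: South 4.294, Highland 6.228, Central 23.389, North 5.741, West 2.863, East 8.938, Coastal 3.548.
Lower quotas: South 4, Highland 6, Central 23, North 5, West 2, East 8, Coastal 3 (sum 51, leaving 4 seats).
Remainders in descending order: East 0.938, West 0.863, North 0.741, Coastal 0.548, Central 0.389, South 0.294, Highland 0.228.
The surplus seats go to East, West, North, Coastal.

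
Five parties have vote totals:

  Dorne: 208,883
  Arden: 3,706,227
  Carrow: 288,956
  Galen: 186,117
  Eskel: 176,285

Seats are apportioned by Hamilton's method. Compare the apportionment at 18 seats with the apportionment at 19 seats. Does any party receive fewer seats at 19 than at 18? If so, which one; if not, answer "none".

At 18 seats: Dorne 1, Arden 14, Carrow 1, Galen 1, Eskel 1.
At 19 seats: Dorne 1, Arden 15, Carrow 1, Galen 1, Eskel 1.
No party's allocation decreased.

none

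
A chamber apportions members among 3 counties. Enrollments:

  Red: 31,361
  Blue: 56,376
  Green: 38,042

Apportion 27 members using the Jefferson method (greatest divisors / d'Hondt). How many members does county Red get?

7

Standard divisor 125779/27 ≈ 4658.481; standard quotas: Red 6.732, Blue 12.102, Green 8.166.
Rounding down gives 6, 12, 8 = 26 seats, so the divisor must be adjusted.
With modified divisor 4400: modified quotas Red 7.128, Blue 12.813, Green 8.646.
Rounding down: Red 7, Blue 12, Green 8 (total 27).
Red receives 7.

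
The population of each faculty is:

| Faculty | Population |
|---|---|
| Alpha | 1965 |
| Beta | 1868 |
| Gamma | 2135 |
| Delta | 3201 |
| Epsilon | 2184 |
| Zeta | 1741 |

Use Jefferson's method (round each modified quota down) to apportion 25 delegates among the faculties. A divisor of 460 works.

With modified divisor 460: modified quotas Alpha 4.272, Beta 4.061, Gamma 4.641, Delta 6.959, Epsilon 4.748, Zeta 3.785.
Rounding down: Alpha 4, Beta 4, Gamma 4, Delta 6, Epsilon 4, Zeta 3 (total 25).

Alpha 4; Beta 4; Gamma 4; Delta 6; Epsilon 4; Zeta 3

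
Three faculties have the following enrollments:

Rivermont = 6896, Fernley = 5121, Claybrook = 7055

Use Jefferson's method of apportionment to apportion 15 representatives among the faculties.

Rivermont: 5; Fernley: 4; Claybrook: 6

Standard divisor 19072/15 ≈ 1271.467; standard quotas: Rivermont 5.424, Fernley 4.028, Claybrook 5.549.
Rounding down gives 5, 4, 5 = 14 seats, so the divisor must be adjusted.
With modified divisor 1160: modified quotas Rivermont 5.945, Fernley 4.415, Claybrook 6.082.
Rounding down: Rivermont 5, Fernley 4, Claybrook 6 (total 15).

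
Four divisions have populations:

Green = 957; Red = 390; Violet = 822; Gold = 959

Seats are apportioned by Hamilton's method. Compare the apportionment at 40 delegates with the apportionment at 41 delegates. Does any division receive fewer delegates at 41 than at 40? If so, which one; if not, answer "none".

At 40 seats: Green 12, Red 5, Violet 11, Gold 12.
At 41 seats: Green 12, Red 5, Violet 11, Gold 13.
No division's allocation decreased.

none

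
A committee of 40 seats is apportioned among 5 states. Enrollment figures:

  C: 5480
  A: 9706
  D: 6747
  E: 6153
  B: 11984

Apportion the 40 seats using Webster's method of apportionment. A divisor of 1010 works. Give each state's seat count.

C 5, A 10, D 7, E 6, B 12

With modified divisor 1010: modified quotas C 5.426, A 9.610, D 6.680, E 6.092, B 11.865.
Rounding to the nearest integer: C 5, A 10, D 7, E 6, B 12 (total 40).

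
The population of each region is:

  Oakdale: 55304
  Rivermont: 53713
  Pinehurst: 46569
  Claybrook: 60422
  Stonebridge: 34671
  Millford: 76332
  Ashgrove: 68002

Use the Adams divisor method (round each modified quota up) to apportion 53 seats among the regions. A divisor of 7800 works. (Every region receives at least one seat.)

Oakdale: 8, Rivermont: 7, Pinehurst: 6, Claybrook: 8, Stonebridge: 5, Millford: 10, Ashgrove: 9

With modified divisor 7800: modified quotas Oakdale 7.090, Rivermont 6.886, Pinehurst 5.970, Claybrook 7.746, Stonebridge 4.445, Millford 9.786, Ashgrove 8.718.
Rounding up: Oakdale 8, Rivermont 7, Pinehurst 6, Claybrook 8, Stonebridge 5, Millford 10, Ashgrove 9 (total 53).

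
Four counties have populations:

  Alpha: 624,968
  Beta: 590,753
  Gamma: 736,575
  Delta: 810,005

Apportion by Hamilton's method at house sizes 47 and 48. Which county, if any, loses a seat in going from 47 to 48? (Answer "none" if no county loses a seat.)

At 47 seats: Alpha 11, Beta 10, Gamma 12, Delta 14.
At 48 seats: Alpha 11, Beta 10, Gamma 13, Delta 14.
No county's allocation decreased.

none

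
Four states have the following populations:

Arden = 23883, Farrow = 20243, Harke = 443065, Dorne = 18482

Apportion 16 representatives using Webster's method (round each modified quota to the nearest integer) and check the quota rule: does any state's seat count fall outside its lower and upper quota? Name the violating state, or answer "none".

Harke

Standard quotas: Arden 0.756, Farrow 0.641, Harke 14.019, Dorne 0.585.
Webster allocation: Arden 1, Farrow 1, Harke 13, Dorne 1.
Harke has quota 14.019 (lower 14, upper 15) but receives 13 — outside the quota interval.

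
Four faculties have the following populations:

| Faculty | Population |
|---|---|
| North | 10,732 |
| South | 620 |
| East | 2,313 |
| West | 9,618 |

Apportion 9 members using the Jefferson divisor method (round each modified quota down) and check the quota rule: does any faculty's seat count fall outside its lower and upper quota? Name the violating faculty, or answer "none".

Standard quotas: North 4.148, South 0.240, East 0.894, West 3.718.
Jefferson allocation: North 4, South 0, East 1, West 4.
Every allocation lies between the lower and upper quota.

none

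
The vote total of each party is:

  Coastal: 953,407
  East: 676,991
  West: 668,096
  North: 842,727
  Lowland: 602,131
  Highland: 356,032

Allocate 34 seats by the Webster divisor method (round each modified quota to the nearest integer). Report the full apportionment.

Coastal 8; East 6; West 5; North 7; Lowland 5; Highland 3

Standard divisor 4099384/34 ≈ 120570.118; standard quotas: Coastal 7.907, East 5.615, West 5.541, North 6.990, Lowland 4.994, Highland 2.953.
Rounding to the nearest integer gives 8, 6, 6, 7, 5, 3 = 35 seats, so the divisor must be adjusted.
With modified divisor 122300: modified quotas Coastal 7.796, East 5.535, West 5.463, North 6.891, Lowland 4.923, Highland 2.911.
Rounding to the nearest integer: Coastal 8, East 6, West 5, North 7, Lowland 5, Highland 3 (total 34).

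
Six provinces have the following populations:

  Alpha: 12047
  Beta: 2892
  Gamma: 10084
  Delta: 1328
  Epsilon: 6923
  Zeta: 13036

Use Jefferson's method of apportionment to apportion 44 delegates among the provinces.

Alpha 12, Beta 2, Gamma 10, Delta 1, Epsilon 6, Zeta 13

Standard divisor 46310/44 ≈ 1052.5; standard quotas: Alpha 11.446, Beta 2.748, Gamma 9.581, Delta 1.262, Epsilon 6.578, Zeta 12.386.
Rounding down gives 11, 2, 9, 1, 6, 12 = 41 seats, so the divisor must be adjusted.
With modified divisor 1000: modified quotas Alpha 12.047, Beta 2.892, Gamma 10.084, Delta 1.328, Epsilon 6.923, Zeta 13.036.
Rounding down: Alpha 12, Beta 2, Gamma 10, Delta 1, Epsilon 6, Zeta 13 (total 44).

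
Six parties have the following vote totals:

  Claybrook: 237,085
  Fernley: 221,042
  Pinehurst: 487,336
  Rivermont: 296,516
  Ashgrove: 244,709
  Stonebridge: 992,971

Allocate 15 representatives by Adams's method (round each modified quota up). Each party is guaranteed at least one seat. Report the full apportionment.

Standard divisor 2479659/15 ≈ 165310.6; standard quotas: Claybrook 1.434, Fernley 1.337, Pinehurst 2.948, Rivermont 1.794, Ashgrove 1.480, Stonebridge 6.007.
Rounding up gives 2, 2, 3, 2, 2, 7 = 18 seats, so the divisor must be adjusted.
With modified divisor 229100: modified quotas Claybrook 1.035, Fernley 0.965, Pinehurst 2.127, Rivermont 1.294, Ashgrove 1.068, Stonebridge 4.334.
Rounding up: Claybrook 2, Fernley 1, Pinehurst 3, Rivermont 2, Ashgrove 2, Stonebridge 5 (total 15).

Claybrook 2; Fernley 1; Pinehurst 3; Rivermont 2; Ashgrove 2; Stonebridge 5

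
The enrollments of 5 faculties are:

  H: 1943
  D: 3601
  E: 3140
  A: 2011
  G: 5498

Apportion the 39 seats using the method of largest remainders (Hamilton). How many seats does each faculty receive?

The standard divisor is 16193/39 ≈ 415.205.
Standard quotas: H 4.6796, D 8.6728, E 7.5625, A 4.8434, G 13.2416.
Lower quotas: H 4, D 8, E 7, A 4, G 13 (sum 36, leaving 3 seats).
Remainders in descending order: A 0.8434, H 0.6796, D 0.6728, E 0.5625, G 0.2416.
Largest remainders: A, H, D receive the extra seats.

H: 5, D: 9, E: 7, A: 5, G: 13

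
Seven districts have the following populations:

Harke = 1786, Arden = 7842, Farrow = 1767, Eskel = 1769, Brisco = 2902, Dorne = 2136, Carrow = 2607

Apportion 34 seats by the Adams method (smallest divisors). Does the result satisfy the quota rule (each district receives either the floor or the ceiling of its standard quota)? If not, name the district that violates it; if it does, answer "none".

Standard quotas: Harke 2.918, Arden 12.813, Farrow 2.887, Eskel 2.890, Brisco 4.742, Dorne 3.490, Carrow 4.260.
Adams allocation: Harke 3, Arden 12, Farrow 3, Eskel 3, Brisco 5, Dorne 4, Carrow 4.
Every allocation lies between the lower and upper quota.

none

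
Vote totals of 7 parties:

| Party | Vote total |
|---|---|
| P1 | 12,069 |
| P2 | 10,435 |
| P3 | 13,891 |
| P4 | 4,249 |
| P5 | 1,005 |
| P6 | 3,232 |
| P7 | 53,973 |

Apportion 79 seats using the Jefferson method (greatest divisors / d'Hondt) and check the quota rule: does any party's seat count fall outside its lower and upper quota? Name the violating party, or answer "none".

Standard quotas: P1 9.645, P2 8.339, P3 11.101, P4 3.396, P5 0.803, P6 2.583, P7 43.133.
Jefferson allocation: P1 10, P2 8, P3 11, P4 3, P5 0, P6 2, P7 45.
P7 has quota 43.133 (lower 43, upper 44) but receives 45 — outside the quota interval.

P7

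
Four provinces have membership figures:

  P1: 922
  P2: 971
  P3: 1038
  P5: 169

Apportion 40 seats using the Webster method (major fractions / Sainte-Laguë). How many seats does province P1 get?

12

Standard divisor 3100/40 ≈ 77.5; standard quotas: P1 11.897, P2 12.529, P3 13.394, P5 2.181.
Rounding to the nearest integer gives P1 12, P2 13, P3 13, P5 2 — total 40, matching the house size, so no adjustment is needed.
P1 receives 12.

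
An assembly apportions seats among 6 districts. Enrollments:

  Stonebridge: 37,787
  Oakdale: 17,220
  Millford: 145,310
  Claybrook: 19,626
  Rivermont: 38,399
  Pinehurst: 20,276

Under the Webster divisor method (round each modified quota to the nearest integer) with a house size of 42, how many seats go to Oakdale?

Standard divisor 278618/42 ≈ 6633.762; standard quotas: Stonebridge 5.696, Oakdale 2.596, Millford 21.905, Claybrook 2.959, Rivermont 5.788, Pinehurst 3.056.
Rounding to the nearest integer gives 6, 3, 22, 3, 6, 3 = 43 seats, so the divisor must be adjusted.
With modified divisor 6800: modified quotas Stonebridge 5.557, Oakdale 2.532, Millford 21.369, Claybrook 2.886, Rivermont 5.647, Pinehurst 2.982.
Rounding to the nearest integer: Stonebridge 6, Oakdale 3, Millford 21, Claybrook 3, Rivermont 6, Pinehurst 3 (total 42).
Oakdale receives 3.

3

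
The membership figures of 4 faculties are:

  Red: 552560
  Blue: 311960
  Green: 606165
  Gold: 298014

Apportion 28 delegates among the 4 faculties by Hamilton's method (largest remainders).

Red 9; Blue 5; Green 9; Gold 5

Standard divisor: 1768699 ÷ 28 ≈ 63167.821.
Standard quotas: Red 8.7475, Blue 4.9386, Green 9.5961, Gold 4.7178.
Lower quotas: Red 8, Blue 4, Green 9, Gold 4 (sum 25, leaving 3 seats).
Remainders in descending order: Blue 0.9386, Red 0.7475, Gold 0.7178, Green 0.5961.
The surplus seats go to Blue, Red, Gold.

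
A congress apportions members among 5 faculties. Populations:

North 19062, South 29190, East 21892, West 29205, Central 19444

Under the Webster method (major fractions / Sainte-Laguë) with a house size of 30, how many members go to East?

Standard divisor 118793/30 ≈ 3959.767; standard quotas: North 4.814, South 7.372, East 5.529, West 7.375, Central 4.910.
Rounding to the nearest integer gives North 5, South 7, East 6, West 7, Central 5 — total 30, matching the house size, so no adjustment is needed.
East receives 6.

6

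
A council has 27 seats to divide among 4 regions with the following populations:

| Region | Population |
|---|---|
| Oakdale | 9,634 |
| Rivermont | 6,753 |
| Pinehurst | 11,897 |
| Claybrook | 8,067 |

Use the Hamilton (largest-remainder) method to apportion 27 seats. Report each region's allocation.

Oakdale 7, Rivermont 5, Pinehurst 9, Claybrook 6

The standard divisor is 36351/27 ≈ 1346.333.
Standard quotas: Oakdale 7.1557, Rivermont 5.0158, Pinehurst 8.8366, Claybrook 5.9918.
Lower quotas: Oakdale 7, Rivermont 5, Pinehurst 8, Claybrook 5 (sum 25, leaving 2 seats).
Remainders in descending order: Claybrook 0.9918, Pinehurst 0.8366, Oakdale 0.1557, Rivermont 0.0158.
Largest remainders: Claybrook, Pinehurst receive the extra seats.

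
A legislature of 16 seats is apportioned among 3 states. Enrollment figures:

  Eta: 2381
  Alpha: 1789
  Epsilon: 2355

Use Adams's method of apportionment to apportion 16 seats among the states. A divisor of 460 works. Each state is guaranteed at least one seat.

Eta=6, Alpha=4, Epsilon=6

With modified divisor 460: modified quotas Eta 5.176, Alpha 3.889, Epsilon 5.120.
Rounding up: Eta 6, Alpha 4, Epsilon 6 (total 16).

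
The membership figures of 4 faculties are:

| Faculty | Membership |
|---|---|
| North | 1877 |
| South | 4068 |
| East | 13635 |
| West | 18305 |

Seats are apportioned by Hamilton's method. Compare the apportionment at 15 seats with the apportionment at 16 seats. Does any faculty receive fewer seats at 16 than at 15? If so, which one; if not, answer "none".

South

At 15 seats: North 1, South 2, East 5, West 7.
At 16 seats: North 1, South 1, East 6, West 8.
South drops from 2 to 1.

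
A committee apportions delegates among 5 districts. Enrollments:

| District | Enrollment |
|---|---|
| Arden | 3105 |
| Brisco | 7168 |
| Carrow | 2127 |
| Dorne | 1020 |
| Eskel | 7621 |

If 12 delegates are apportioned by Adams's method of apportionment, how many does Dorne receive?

Standard divisor 21041/12 ≈ 1753.417; standard quotas: Arden 1.771, Brisco 4.088, Carrow 1.213, Dorne 0.582, Eskel 4.346.
Rounding up gives 2, 5, 2, 1, 5 = 15 seats, so the divisor must be adjusted.
With modified divisor 2300: modified quotas Arden 1.350, Brisco 3.117, Carrow 0.925, Dorne 0.443, Eskel 3.313.
Rounding up: Arden 2, Brisco 4, Carrow 1, Dorne 1, Eskel 4 (total 12).
Dorne receives 1.

1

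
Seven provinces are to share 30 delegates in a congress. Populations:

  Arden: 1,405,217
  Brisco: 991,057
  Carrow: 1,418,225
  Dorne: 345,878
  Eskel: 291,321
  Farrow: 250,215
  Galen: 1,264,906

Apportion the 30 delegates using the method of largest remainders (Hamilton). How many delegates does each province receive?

Arden 7, Brisco 5, Carrow 7, Dorne 2, Eskel 2, Farrow 1, Galen 6

Standard divisor: 5966819 ÷ 30 ≈ 198893.967.
Standard quotas: Arden 7.0652, Brisco 4.9828, Carrow 7.1306, Dorne 1.7390, Eskel 1.4647, Farrow 1.2580, Galen 6.3597.
Lower quotas: Arden 7, Brisco 4, Carrow 7, Dorne 1, Eskel 1, Farrow 1, Galen 6 (sum 27, leaving 3 seats).
Remainders in descending order: Brisco 0.9828, Dorne 0.7390, Eskel 0.4647, Galen 0.3597, Farrow 0.2580, Carrow 0.1306, Arden 0.0652.
The surplus seats go to Brisco, Dorne, Eskel.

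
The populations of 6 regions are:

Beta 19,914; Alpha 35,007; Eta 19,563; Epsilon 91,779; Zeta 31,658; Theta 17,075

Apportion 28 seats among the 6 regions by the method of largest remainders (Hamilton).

Beta=3, Alpha=5, Eta=2, Epsilon=12, Zeta=4, Theta=2

Standard divisor: 214996 ÷ 28 ≈ 7678.429.
Standard quotas: Beta 2.5935, Alpha 4.5591, Eta 2.5478, Epsilon 11.9528, Zeta 4.1230, Theta 2.2238.
Lower quotas: Beta 2, Alpha 4, Eta 2, Epsilon 11, Zeta 4, Theta 2 (sum 25, leaving 3 seats).
Remainders in descending order: Epsilon 0.9528, Beta 0.5935, Alpha 0.5591, Eta 0.5478, Theta 0.2238, Zeta 0.1230.
The surplus seats go to Epsilon, Beta, Alpha.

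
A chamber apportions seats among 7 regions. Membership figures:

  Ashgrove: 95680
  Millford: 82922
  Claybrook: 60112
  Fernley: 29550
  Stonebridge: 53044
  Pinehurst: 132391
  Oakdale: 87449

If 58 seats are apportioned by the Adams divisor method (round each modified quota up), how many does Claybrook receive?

7

Standard divisor 541148/58 ≈ 9330.138; standard quotas: Ashgrove 10.255, Millford 8.888, Claybrook 6.443, Fernley 3.167, Stonebridge 5.685, Pinehurst 14.190, Oakdale 9.373.
Rounding up gives 11, 9, 7, 4, 6, 15, 10 = 62 seats, so the divisor must be adjusted.
With modified divisor 9930: modified quotas Ashgrove 9.635, Millford 8.351, Claybrook 6.054, Fernley 2.976, Stonebridge 5.342, Pinehurst 13.332, Oakdale 8.807.
Rounding up: Ashgrove 10, Millford 9, Claybrook 7, Fernley 3, Stonebridge 6, Pinehurst 14, Oakdale 9 (total 58).
Claybrook receives 7.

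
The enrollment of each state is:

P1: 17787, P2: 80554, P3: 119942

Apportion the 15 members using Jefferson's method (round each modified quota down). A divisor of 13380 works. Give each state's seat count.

With modified divisor 13380: modified quotas P1 1.329, P2 6.020, P3 8.964.
Rounding down: P1 1, P2 6, P3 8 (total 15).

P1 1; P2 6; P3 8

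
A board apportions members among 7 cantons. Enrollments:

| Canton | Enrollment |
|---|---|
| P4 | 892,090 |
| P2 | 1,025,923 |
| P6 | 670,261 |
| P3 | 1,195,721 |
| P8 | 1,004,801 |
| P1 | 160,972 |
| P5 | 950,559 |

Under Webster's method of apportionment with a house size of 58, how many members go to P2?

Standard divisor 5900327/58 ≈ 101729.776; standard quotas: P4 8.769, P2 10.085, P6 6.589, P3 11.754, P8 9.877, P1 1.582, P5 9.344.
Rounding to the nearest integer gives 9, 10, 7, 12, 10, 2, 9 = 59 seats, so the divisor must be adjusted.
With modified divisor 103500: modified quotas P4 8.619, P2 9.912, P6 6.476, P3 11.553, P8 9.708, P1 1.555, P5 9.184.
Rounding to the nearest integer: P4 9, P2 10, P6 6, P3 12, P8 10, P1 2, P5 9 (total 58).
P2 receives 10.

10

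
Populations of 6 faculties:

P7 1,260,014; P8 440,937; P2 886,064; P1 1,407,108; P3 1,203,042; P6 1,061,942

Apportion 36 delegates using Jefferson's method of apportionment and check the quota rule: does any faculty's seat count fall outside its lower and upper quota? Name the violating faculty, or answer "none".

none

Standard quotas: P7 7.247, P8 2.536, P2 5.096, P1 8.093, P3 6.919, P6 6.108.
Jefferson allocation: P7 8, P8 2, P2 5, P1 8, P3 7, P6 6.
Every allocation lies between the lower and upper quota.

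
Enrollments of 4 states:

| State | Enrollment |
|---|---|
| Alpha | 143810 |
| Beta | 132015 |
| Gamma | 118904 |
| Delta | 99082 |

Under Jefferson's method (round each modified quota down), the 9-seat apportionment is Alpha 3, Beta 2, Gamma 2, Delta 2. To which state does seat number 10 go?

Priority for the next seat is population ÷ (current seats + 1).
Priorities: Alpha 35952.500, Beta 44005.000, Gamma 39634.667, Delta 33027.333.
Highest priority: Beta.

Beta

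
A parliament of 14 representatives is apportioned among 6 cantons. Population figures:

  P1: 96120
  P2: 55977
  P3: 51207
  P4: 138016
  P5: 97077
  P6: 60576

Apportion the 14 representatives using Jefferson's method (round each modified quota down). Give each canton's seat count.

P1=3, P2=1, P3=1, P4=4, P5=3, P6=2

Standard divisor 498973/14 ≈ 35640.929; standard quotas: P1 2.697, P2 1.571, P3 1.437, P4 3.872, P5 2.724, P6 1.700.
Rounding down gives 2, 1, 1, 3, 2, 1 = 10 seats, so the divisor must be adjusted.
With modified divisor 29100: modified quotas P1 3.303, P2 1.924, P3 1.760, P4 4.743, P5 3.336, P6 2.082.
Rounding down: P1 3, P2 1, P3 1, P4 4, P5 3, P6 2 (total 14).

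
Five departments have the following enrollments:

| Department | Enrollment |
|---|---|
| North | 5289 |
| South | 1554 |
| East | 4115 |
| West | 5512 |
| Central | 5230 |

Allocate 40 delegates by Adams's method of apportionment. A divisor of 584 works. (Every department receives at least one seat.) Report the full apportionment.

With modified divisor 584: modified quotas North 9.057, South 2.661, East 7.046, West 9.438, Central 8.955.
Rounding up: North 10, South 3, East 8, West 10, Central 9 (total 40).

North 10, South 3, East 8, West 10, Central 9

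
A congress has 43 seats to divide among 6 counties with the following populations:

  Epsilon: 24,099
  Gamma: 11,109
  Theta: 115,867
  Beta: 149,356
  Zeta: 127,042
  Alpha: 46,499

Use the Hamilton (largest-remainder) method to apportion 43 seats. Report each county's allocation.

The standard divisor is 473972/43 ≈ 11022.605.
Standard quotas: Epsilon 2.1863, Gamma 1.0078, Theta 10.5118, Beta 13.5500, Zeta 11.5256, Alpha 4.2185.
Lower quotas: Epsilon 2, Gamma 1, Theta 10, Beta 13, Zeta 11, Alpha 4 (sum 41, leaving 2 seats).
Remainders in descending order: Beta 0.5500, Zeta 0.5256, Theta 0.5118, Alpha 0.2185, Epsilon 0.1863, Gamma 0.0078.
Largest remainders: Beta, Zeta receive the extra seats.

Epsilon 2, Gamma 1, Theta 10, Beta 14, Zeta 12, Alpha 4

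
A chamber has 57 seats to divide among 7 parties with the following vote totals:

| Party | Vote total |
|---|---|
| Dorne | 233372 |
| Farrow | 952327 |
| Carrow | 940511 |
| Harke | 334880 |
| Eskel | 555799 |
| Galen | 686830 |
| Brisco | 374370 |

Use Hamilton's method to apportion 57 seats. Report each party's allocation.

The standard divisor is 4078089/57 ≈ 71545.421.
Standard quotas: Dorne 3.2619, Farrow 13.3108, Carrow 13.1456, Harke 4.6807, Eskel 7.7685, Galen 9.5999, Brisco 5.2326.
Lower quotas: Dorne 3, Farrow 13, Carrow 13, Harke 4, Eskel 7, Galen 9, Brisco 5 (sum 54, leaving 3 seats).
Remainders in descending order: Eskel 0.7685, Harke 0.6807, Galen 0.5999, Farrow 0.3108, Dorne 0.2619, Brisco 0.2326, Carrow 0.1456.
The surplus seats go to Eskel, Harke, Galen.

Dorne 3; Farrow 13; Carrow 13; Harke 5; Eskel 8; Galen 10; Brisco 5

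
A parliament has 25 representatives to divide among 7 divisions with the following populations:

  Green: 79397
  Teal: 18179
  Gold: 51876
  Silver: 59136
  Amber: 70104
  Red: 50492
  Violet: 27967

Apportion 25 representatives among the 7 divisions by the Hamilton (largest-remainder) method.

Green 6, Teal 1, Gold 4, Silver 4, Amber 5, Red 3, Violet 2

Total 357151; standard divisor 357151/25 ≈ 14286.04.
Standard quotas: Green 5.5577, Teal 1.2725, Gold 3.6312, Silver 4.1394, Amber 4.9072, Red 3.5344, Violet 1.9576.
Lower quotas: Green 5, Teal 1, Gold 3, Silver 4, Amber 4, Red 3, Violet 1 (sum 21, leaving 4 seats).
Remainders in descending order: Violet 0.9576, Amber 0.9072, Gold 0.6312, Green 0.5577, Red 0.5344, Teal 0.2725, Silver 0.1394.
The surplus seats go to Violet, Amber, Gold, Green.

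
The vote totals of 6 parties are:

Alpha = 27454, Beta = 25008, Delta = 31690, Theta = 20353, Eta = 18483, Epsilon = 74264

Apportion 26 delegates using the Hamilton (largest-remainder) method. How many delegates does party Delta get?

The standard divisor is 197252/26 ≈ 7586.615.
Standard quotas: Alpha 3.6187, Beta 3.2963, Delta 4.1771, Theta 2.6828, Eta 2.4363, Epsilon 9.7888.
Lower quotas: Alpha 3, Beta 3, Delta 4, Theta 2, Eta 2, Epsilon 9 (sum 23, leaving 3 seats).
Remainders in descending order: Epsilon 0.7888, Theta 0.6828, Alpha 0.6187, Eta 0.4363, Beta 0.2963, Delta 0.1771.
The surplus seats go to Epsilon, Theta, Alpha.
Delta receives 4.

4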